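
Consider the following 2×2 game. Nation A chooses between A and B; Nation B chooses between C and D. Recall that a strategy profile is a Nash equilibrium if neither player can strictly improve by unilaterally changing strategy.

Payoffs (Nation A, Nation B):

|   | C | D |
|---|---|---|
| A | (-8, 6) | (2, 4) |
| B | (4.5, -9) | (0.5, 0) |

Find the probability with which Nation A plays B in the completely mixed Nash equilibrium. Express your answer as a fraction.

2/11

Let r be the probability that Nation A plays A. In a completely mixed equilibrium, Nation B must be indifferent between C and D.
Nation B's expected payoff from C is 6r − 9(1−r); from D it is 4r.
Setting these equal: 15r − 9 = 4r, so r = 9/11.
Therefore Nation A plays B with probability 1 − 9/11 = 2/11.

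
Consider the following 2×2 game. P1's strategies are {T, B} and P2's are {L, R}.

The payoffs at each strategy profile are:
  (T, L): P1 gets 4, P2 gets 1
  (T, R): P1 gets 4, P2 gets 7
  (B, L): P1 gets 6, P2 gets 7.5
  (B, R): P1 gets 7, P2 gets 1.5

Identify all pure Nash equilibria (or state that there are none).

(T, L): P1 prefers B (6 > 4); P2 prefers R (7 > 1) — not an equilibrium.
(T, R): P1 prefers B (7 > 4) — not an equilibrium.
(B, L): P1 gets 6 ≥ 4 from T, and P2 gets 7.5 ≥ 1.5 from R — Nash equilibrium.
(B, R): P2 prefers L (7.5 > 1.5) — not an equilibrium.

(B, L)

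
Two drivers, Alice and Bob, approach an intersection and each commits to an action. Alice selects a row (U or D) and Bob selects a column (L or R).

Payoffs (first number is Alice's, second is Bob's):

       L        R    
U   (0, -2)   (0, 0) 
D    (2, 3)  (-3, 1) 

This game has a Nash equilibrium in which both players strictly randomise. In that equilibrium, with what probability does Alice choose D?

1/2

Let r be the probability that Alice plays U. In a completely mixed equilibrium, Bob must be indifferent between L and R.
Bob's expected payoff from L is −2r + 3(1−r); from R it is (1−r).
Setting these equal: −5r + 3 = −r + 1, so r = 1/2.
Therefore Alice plays D with probability 1 − 1/2 = 1/2.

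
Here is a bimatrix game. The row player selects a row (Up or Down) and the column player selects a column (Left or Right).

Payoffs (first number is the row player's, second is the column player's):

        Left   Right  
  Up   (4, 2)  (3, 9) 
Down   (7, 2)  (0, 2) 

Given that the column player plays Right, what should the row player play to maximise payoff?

Against Right, the row player earns 3 from Up and 0 from Down.
So Up is the best response.

Up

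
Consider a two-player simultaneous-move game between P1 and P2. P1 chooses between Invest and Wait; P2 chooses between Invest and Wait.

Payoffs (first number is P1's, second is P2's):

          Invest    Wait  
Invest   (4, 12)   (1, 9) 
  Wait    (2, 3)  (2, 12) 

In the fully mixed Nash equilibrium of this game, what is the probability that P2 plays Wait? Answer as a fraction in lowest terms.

2/3

Let q be the probability that P2 plays Invest. In a completely mixed equilibrium, P1 must be indifferent between Invest and Wait.
P1's expected payoff from Invest is 4q + (1−q); from Wait it is 2q + 2(1−q).
Setting these equal: 3q + 1 = 2, so q = 1/3.
Therefore P2 plays Wait with probability 1 − 1/3 = 2/3.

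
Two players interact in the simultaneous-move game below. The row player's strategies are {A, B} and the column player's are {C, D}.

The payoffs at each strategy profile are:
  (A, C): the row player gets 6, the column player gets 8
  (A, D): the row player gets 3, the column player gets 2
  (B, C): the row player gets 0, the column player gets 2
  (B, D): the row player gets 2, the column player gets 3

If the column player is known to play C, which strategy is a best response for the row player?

Against C, the row player earns 6 from A and 0 from B.
So A is the best response.

A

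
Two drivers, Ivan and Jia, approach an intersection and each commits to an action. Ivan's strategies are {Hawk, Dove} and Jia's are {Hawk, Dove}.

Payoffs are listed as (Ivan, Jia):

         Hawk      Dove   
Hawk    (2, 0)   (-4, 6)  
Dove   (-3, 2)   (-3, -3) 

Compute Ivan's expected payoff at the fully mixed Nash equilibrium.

First find y, the probability Jia plays Hawk, from Ivan's indifference between Hawk and Dove: 2y − 4(1−y) = −3y − 3(1−y), giving y = 1/6.
Since Ivan is indifferent in equilibrium, Ivan's expected payoff equals the payoff from either row against (1/6, 5/6). Using Hawk: 2(1/6) − 4(5/6) = -3.

-3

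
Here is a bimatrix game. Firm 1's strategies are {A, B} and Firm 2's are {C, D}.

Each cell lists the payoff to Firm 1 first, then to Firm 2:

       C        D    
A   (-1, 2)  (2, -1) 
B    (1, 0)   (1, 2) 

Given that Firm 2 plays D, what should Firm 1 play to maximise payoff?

Against D, Firm 1 earns 2 from A and 1 from B.
So A is the best response.

A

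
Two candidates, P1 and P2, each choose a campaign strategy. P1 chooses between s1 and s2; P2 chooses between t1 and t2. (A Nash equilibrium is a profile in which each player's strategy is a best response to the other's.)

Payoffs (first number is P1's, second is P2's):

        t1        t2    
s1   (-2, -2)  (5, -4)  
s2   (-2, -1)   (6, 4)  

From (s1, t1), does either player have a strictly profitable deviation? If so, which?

Neither

P1 at (s1, t1) earns -2; deviating to s2 yields -2 — not better.
P2 earns -2; deviating to t2 yields -4 — not better.
Neither player can strictly improve; the profile is a Nash equilibrium.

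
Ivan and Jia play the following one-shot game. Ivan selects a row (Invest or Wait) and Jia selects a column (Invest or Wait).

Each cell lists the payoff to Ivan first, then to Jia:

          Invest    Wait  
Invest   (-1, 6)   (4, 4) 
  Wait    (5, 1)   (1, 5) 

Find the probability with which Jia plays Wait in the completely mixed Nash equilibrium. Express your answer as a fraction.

Let y be the probability that Jia plays Invest. In a completely mixed equilibrium, Ivan must be indifferent between Invest and Wait.
Ivan's expected payoff from Invest is −y + 4(1−y); from Wait it is 5y + (1−y).
Setting these equal: −5y + 4 = 4y + 1, so y = 1/3.
Therefore Jia plays Wait with probability 1 − 1/3 = 2/3.

2/3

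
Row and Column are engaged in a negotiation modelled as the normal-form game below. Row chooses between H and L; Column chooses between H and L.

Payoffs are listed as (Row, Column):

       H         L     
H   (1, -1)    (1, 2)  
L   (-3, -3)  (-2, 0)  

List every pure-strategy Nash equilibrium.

(H, H): Column prefers L (2 > -1) — not an equilibrium.
(H, L): Row gets 1 ≥ -2 from L, and Column gets 2 ≥ -1 from H — Nash equilibrium.
(L, H): Row prefers H (1 > -3); Column prefers L (0 > -3) — not an equilibrium.
(L, L): Row prefers H (1 > -2) — not an equilibrium.

(H, L)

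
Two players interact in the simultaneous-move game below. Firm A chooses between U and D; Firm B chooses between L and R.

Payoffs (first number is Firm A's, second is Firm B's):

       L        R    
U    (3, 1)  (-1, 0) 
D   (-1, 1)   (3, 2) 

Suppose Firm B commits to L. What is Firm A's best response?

U

Against L, Firm A earns 3 from U and -1 from D.
So U is the best response.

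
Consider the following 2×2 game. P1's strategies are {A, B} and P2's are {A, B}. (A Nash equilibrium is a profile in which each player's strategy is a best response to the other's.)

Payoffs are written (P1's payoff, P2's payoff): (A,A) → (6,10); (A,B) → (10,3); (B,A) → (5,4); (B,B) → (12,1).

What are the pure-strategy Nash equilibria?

(A, A)

(A, A): P1 gets 6 ≥ 5 from B, and P2 gets 10 ≥ 3 from B — Nash equilibrium.
(A, B): P1 prefers B (12 > 10); P2 prefers A (10 > 3) — not an equilibrium.
(B, A): P1 prefers A (6 > 5) — not an equilibrium.
(B, B): P2 prefers A (4 > 1) — not an equilibrium.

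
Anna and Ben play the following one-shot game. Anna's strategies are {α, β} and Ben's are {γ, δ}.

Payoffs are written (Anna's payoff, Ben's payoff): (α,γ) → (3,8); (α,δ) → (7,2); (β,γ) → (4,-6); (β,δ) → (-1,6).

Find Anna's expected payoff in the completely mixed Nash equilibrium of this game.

31/9

First find q, the probability Ben plays γ, from Anna's indifference between α and β: 3q + 7(1−q) = 4q − (1−q), giving q = 8/9.
Since Anna is indifferent in equilibrium, Anna's expected payoff equals the payoff from either row against (8/9, 1/9). Using α: 3(8/9) + 7(1/9) = 31/9.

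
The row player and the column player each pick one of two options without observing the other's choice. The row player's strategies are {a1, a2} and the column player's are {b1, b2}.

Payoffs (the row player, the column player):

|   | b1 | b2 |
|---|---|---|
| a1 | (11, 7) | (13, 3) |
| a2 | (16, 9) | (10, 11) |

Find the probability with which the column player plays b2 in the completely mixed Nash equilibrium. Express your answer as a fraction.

Let q be the probability that the column player plays b1. In a completely mixed equilibrium, the row player must be indifferent between a1 and a2.
The row player's expected payoff from a1 is 11q + 13(1−q); from a2 it is 16q + 10(1−q).
Setting these equal: −2q + 13 = 6q + 10, so q = 3/8.
Therefore the column player plays b2 with probability 1 − 3/8 = 5/8.

5/8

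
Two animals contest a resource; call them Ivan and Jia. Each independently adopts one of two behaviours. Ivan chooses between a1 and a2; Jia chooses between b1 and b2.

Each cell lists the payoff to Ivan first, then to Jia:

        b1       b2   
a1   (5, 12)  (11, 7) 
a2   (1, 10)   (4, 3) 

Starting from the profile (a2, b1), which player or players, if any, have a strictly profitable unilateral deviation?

Ivan

Ivan at (a2, b1) earns 1; deviating to a1 yields 5 — a strict improvement.
Jia earns 10; deviating to b2 yields 3 — not better.
Only Ivan has a strictly profitable deviation.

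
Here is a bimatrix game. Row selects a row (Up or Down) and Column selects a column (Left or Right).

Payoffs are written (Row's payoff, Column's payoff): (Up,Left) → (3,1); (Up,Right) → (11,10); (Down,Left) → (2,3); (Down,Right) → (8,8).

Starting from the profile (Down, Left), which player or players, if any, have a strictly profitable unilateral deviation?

Both

Row at (Down, Left) earns 2; deviating to Up yields 3 — a strict improvement.
Column earns 3; deviating to Right yields 8 — a strict improvement.
Both Row and Column have strictly profitable deviations.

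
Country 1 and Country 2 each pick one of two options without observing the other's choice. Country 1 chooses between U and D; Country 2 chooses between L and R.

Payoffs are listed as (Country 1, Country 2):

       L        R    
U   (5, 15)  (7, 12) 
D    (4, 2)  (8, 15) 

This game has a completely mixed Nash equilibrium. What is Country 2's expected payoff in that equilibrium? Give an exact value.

First find x, the probability Country 1 plays U, from Country 2's indifference between L and R: 15x + 2(1−x) = 12x + 15(1−x), giving x = 13/16.
Since Country 2 is indifferent in equilibrium, Country 2's expected payoff equals the payoff from either column against (13/16, 3/16). Using L: 15(13/16) + 2(3/16) = 201/16.

201/16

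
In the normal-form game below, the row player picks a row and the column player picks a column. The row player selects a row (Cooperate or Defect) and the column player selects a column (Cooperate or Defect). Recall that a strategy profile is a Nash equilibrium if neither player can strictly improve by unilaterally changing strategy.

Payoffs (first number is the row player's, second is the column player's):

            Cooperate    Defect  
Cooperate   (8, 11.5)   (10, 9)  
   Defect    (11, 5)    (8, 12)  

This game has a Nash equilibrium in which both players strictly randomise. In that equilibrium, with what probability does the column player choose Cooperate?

2/5

Let q be the probability that the column player plays Cooperate. In a completely mixed equilibrium, the row player must be indifferent between Cooperate and Defect.
The row player's expected payoff from Cooperate is 8q + 10(1−q); from Defect it is 11q + 8(1−q).
Setting these equal: −2q + 10 = 3q + 8, so q = 2/5.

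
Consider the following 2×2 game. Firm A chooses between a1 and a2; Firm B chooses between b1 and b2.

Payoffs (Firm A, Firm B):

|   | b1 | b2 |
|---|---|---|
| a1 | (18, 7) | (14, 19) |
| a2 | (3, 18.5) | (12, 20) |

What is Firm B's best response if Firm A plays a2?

b2

Against a2, Firm B earns 18.5 from b1 and 20 from b2.
So b2 is the best response.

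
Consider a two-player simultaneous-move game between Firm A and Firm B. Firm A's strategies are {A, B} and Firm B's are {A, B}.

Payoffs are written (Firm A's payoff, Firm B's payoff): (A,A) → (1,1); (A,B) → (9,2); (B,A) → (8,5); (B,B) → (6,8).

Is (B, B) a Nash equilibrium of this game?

No

At (B, B), Firm A earns 6; switching to A would give 9, so Firm A would deviate.
Firm B earns 8; switching to A would give 5, so Firm B has no profitable deviation.
Since at least one player can profitably deviate, this is not a Nash equilibrium.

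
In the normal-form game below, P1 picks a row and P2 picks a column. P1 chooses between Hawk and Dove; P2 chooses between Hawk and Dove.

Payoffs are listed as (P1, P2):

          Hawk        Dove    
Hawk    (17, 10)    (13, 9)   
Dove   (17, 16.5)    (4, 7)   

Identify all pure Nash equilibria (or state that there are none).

(Hawk, Hawk): P1 gets 17 ≥ 17 from Dove, and P2 gets 10 ≥ 9 from Dove — Nash equilibrium.
(Hawk, Dove): P2 prefers Hawk (10 > 9) — not an equilibrium.
(Dove, Hawk): P1 gets 17 ≥ 17 from Hawk, and P2 gets 16.5 ≥ 7 from Dove — Nash equilibrium.
(Dove, Dove): P1 prefers Hawk (13 > 4); P2 prefers Hawk (16.5 > 7) — not an equilibrium.

(Hawk, Hawk) and (Dove, Hawk)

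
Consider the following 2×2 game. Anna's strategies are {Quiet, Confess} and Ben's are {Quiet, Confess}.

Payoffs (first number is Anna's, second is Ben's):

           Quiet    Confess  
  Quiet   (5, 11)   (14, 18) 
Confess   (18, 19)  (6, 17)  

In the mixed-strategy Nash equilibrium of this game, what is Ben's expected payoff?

First find x, the probability Anna plays Quiet, from Ben's indifference between Quiet and Confess: 11x + 19(1−x) = 18x + 17(1−x), giving x = 2/9.
Since Ben is indifferent in equilibrium, Ben's expected payoff equals the payoff from either column against (2/9, 7/9). Using Quiet: 11(2/9) + 19(7/9) = 155/9.

155/9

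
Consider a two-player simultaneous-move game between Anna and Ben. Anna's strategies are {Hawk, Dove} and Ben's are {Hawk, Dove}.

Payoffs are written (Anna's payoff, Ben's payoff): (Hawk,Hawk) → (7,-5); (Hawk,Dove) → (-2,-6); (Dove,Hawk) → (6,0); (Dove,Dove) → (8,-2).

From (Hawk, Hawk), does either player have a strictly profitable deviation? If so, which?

Anna at (Hawk, Hawk) earns 7; deviating to Dove yields 6 — not better.
Ben earns -5; deviating to Dove yields -6 — not better.
Neither player can strictly improve; the profile is a Nash equilibrium.

Neither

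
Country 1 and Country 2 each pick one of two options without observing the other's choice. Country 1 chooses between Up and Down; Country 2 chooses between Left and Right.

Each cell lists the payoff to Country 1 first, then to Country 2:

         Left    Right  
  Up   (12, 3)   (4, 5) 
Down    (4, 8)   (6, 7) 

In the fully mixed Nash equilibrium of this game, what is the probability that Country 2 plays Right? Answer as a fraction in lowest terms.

4/5

Let y be the probability that Country 2 plays Left. In a completely mixed equilibrium, Country 1 must be indifferent between Up and Down.
Country 1's expected payoff from Up is 12y + 4(1−y); from Down it is 4y + 6(1−y).
Setting these equal: 8y + 4 = −2y + 6, so y = 1/5.
Therefore Country 2 plays Right with probability 1 − 1/5 = 4/5.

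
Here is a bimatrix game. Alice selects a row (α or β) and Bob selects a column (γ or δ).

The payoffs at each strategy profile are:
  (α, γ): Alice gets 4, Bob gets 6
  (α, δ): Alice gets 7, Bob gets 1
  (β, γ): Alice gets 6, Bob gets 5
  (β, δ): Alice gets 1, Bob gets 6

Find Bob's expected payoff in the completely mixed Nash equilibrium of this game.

First find p, the probability Alice plays α, from Bob's indifference between γ and δ: 6p + 5(1−p) = p + 6(1−p), giving p = 1/6.
Since Bob is indifferent in equilibrium, Bob's expected payoff equals the payoff from either column against (1/6, 5/6). Using γ: 6(1/6) + 5(5/6) = 31/6.

31/6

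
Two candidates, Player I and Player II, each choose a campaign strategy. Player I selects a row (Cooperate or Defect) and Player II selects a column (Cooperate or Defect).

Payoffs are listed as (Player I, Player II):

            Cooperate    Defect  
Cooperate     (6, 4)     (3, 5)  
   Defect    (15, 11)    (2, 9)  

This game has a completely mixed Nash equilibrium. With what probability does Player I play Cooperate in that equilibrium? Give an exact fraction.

2/3

Let x be the probability that Player I plays Cooperate. In a completely mixed equilibrium, Player II must be indifferent between Cooperate and Defect.
Player II's expected payoff from Cooperate is 4x + 11(1−x); from Defect it is 5x + 9(1−x).
Setting these equal: −7x + 11 = −4x + 9, so x = 2/3.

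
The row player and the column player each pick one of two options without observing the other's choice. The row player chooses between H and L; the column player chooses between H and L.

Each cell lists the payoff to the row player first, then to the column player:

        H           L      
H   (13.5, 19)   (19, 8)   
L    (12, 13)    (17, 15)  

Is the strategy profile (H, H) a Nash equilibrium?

At (H, H), the row player earns 13.5; switching to L would give 12, so the row player has no profitable deviation.
The column player earns 19; switching to L would give 8, so the column player has no profitable deviation.
Neither player can gain by a unilateral deviation, so this profile is a Nash equilibrium.

Yes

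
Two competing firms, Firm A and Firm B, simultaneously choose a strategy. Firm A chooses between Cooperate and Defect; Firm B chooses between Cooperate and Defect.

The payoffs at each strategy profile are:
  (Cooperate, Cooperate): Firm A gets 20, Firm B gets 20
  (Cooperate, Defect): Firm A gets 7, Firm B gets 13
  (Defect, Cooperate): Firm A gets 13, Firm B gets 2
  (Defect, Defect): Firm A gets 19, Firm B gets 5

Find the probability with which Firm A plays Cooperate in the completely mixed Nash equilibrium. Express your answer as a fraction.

Let p be the probability that Firm A plays Cooperate. In a completely mixed equilibrium, Firm B must be indifferent between Cooperate and Defect.
Firm B's expected payoff from Cooperate is 20p + 2(1−p); from Defect it is 13p + 5(1−p).
Setting these equal: 18p + 2 = 8p + 5, so p = 3/10.

3/10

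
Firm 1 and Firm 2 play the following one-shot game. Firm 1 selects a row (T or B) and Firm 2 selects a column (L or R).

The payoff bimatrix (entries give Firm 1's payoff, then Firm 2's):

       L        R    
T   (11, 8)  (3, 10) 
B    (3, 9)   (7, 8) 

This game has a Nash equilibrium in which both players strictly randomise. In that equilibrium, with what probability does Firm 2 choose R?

2/3

Let c be the probability that Firm 2 plays L. In a completely mixed equilibrium, Firm 1 must be indifferent between T and B.
Firm 1's expected payoff from T is 11c + 3(1−c); from B it is 3c + 7(1−c).
Setting these equal: 8c + 3 = −4c + 7, so c = 1/3.
Therefore Firm 2 plays R with probability 1 − 1/3 = 2/3.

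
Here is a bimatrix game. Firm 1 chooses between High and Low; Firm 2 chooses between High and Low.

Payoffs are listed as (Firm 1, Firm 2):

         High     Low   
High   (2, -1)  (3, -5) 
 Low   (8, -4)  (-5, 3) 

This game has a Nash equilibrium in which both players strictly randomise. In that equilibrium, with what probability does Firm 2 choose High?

Let c be the probability that Firm 2 plays High. In a completely mixed equilibrium, Firm 1 must be indifferent between High and Low.
Firm 1's expected payoff from High is 2c + 3(1−c); from Low it is 8c − 5(1−c).
Setting these equal: −c + 3 = 13c − 5, so c = 4/7.

4/7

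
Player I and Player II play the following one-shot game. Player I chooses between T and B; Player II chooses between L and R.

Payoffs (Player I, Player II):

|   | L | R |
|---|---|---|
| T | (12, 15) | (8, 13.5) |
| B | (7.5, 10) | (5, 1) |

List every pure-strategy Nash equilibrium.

(T, L)

(T, L): Player I gets 12 ≥ 7.5 from B, and Player II gets 15 ≥ 13.5 from R — Nash equilibrium.
(T, R): Player II prefers L (15 > 13.5) — not an equilibrium.
(B, L): Player I prefers T (12 > 7.5) — not an equilibrium.
(B, R): Player I prefers T (8 > 5); Player II prefers L (10 > 1) — not an equilibrium.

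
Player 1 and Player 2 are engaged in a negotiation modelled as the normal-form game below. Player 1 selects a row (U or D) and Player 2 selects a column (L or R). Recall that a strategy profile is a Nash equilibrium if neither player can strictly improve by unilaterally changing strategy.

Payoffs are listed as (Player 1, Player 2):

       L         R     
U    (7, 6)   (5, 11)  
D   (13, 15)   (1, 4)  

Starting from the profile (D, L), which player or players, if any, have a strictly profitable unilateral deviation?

Neither

Player 1 at (D, L) earns 13; deviating to U yields 7 — not better.
Player 2 earns 15; deviating to R yields 4 — not better.
Neither player can strictly improve; the profile is a Nash equilibrium.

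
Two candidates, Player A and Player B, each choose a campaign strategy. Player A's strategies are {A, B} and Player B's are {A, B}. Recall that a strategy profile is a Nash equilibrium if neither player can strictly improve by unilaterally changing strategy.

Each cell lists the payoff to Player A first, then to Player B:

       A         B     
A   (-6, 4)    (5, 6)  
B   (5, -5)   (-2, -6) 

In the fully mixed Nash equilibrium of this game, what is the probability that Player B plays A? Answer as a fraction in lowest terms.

7/18

Let q be the probability that Player B plays A. In a completely mixed equilibrium, Player A must be indifferent between A and B.
Player A's expected payoff from A is −6q + 5(1−q); from B it is 5q − 2(1−q).
Setting these equal: −11q + 5 = 7q − 2, so q = 7/18.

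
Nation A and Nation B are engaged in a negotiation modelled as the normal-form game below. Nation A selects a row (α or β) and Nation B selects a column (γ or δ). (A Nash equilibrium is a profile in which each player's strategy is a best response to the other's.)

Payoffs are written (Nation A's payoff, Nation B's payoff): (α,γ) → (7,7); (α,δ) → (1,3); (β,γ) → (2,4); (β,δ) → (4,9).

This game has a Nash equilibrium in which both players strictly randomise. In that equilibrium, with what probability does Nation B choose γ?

Let y be the probability that Nation B plays γ. In a completely mixed equilibrium, Nation A must be indifferent between α and β.
Nation A's expected payoff from α is 7y + (1−y); from β it is 2y + 4(1−y).
Setting these equal: 6y + 1 = −2y + 4, so y = 3/8.

3/8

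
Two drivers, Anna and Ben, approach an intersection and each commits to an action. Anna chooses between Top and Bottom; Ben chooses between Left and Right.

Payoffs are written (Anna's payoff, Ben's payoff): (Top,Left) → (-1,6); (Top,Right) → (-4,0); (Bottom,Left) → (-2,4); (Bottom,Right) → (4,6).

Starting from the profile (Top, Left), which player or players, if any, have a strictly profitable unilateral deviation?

Anna at (Top, Left) earns -1; deviating to Bottom yields -2 — not better.
Ben earns 6; deviating to Right yields 0 — not better.
Neither player can strictly improve; the profile is a Nash equilibrium.

Neither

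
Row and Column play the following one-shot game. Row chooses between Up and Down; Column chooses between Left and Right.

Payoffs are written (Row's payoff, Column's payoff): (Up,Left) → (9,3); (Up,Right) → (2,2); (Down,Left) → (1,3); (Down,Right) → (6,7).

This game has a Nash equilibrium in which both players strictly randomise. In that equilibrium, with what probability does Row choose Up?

4/5

Let p be the probability that Row plays Up. In a completely mixed equilibrium, Column must be indifferent between Left and Right.
Column's expected payoff from Left is 3p + 3(1−p); from Right it is 2p + 7(1−p).
Setting these equal: 3 = −5p + 7, so p = 4/5.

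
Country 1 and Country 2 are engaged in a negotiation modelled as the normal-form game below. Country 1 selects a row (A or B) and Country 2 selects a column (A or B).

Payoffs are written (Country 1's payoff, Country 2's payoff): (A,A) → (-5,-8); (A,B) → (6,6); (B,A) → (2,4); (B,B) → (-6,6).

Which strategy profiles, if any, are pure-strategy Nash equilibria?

(A, B)

(A, A): Country 1 prefers B (2 > -5); Country 2 prefers B (6 > -8) — not an equilibrium.
(A, B): Country 1 gets 6 ≥ -6 from B, and Country 2 gets 6 ≥ -8 from A — Nash equilibrium.
(B, A): Country 2 prefers B (6 > 4) — not an equilibrium.
(B, B): Country 1 prefers A (6 > -6) — not an equilibrium.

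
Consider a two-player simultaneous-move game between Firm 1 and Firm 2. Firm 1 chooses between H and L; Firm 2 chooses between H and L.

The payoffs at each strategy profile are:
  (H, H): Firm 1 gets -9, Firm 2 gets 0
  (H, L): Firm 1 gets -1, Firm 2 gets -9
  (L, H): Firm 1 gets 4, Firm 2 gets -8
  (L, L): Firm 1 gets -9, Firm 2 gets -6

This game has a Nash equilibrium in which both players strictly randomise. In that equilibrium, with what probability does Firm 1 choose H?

Let p be the probability that Firm 1 plays H. In a completely mixed equilibrium, Firm 2 must be indifferent between H and L.
Firm 2's expected payoff from H is −8(1−p); from L it is −9p − 6(1−p).
Setting these equal: 8p − 8 = −3p − 6, so p = 2/11.

2/11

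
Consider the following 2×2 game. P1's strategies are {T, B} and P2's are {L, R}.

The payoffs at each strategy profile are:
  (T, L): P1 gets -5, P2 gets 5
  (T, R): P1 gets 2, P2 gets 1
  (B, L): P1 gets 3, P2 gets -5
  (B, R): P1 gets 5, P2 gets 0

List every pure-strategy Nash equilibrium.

(T, L): P1 prefers B (3 > -5) — not an equilibrium.
(T, R): P1 prefers B (5 > 2); P2 prefers L (5 > 1) — not an equilibrium.
(B, L): P2 prefers R (0 > -5) — not an equilibrium.
(B, R): P1 gets 5 ≥ 2 from T, and P2 gets 0 ≥ -5 from L — Nash equilibrium.

(B, R)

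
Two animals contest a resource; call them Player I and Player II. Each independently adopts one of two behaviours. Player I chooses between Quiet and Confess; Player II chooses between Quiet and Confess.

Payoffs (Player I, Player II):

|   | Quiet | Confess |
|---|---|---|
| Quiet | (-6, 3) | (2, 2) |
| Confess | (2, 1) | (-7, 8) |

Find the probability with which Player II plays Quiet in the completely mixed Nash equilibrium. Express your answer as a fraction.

9/17

Let c be the probability that Player II plays Quiet. In a completely mixed equilibrium, Player I must be indifferent between Quiet and Confess.
Player I's expected payoff from Quiet is −6c + 2(1−c); from Confess it is 2c − 7(1−c).
Setting these equal: −8c + 2 = 9c − 7, so c = 9/17.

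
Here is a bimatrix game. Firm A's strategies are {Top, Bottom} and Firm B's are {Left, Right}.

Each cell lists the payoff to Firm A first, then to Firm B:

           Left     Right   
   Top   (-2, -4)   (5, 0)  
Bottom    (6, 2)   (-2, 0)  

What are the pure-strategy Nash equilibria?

(Top, Left): Firm A prefers Bottom (6 > -2); Firm B prefers Right (0 > -4) — not an equilibrium.
(Top, Right): Firm A gets 5 ≥ -2 from Bottom, and Firm B gets 0 ≥ -4 from Left — Nash equilibrium.
(Bottom, Left): Firm A gets 6 ≥ -2 from Top, and Firm B gets 2 ≥ 0 from Right — Nash equilibrium.
(Bottom, Right): Firm A prefers Top (5 > -2); Firm B prefers Left (2 > 0) — not an equilibrium.

(Top, Right) and (Bottom, Left)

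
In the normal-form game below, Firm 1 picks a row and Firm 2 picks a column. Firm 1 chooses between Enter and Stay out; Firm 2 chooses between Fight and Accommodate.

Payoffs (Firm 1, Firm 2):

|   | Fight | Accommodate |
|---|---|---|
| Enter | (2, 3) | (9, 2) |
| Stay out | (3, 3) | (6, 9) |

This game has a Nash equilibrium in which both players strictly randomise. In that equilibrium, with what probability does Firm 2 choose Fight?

Let y be the probability that Firm 2 plays Fight. In a completely mixed equilibrium, Firm 1 must be indifferent between Enter and Stay out.
Firm 1's expected payoff from Enter is 2y + 9(1−y); from Stay out it is 3y + 6(1−y).
Setting these equal: −7y + 9 = −3y + 6, so y = 3/4.

3/4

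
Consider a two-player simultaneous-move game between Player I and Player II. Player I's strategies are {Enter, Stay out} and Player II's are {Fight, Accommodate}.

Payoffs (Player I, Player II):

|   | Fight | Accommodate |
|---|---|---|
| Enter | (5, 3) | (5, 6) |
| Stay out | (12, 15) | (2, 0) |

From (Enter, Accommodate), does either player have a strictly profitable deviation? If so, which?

Neither

Player I at (Enter, Accommodate) earns 5; deviating to Stay out yields 2 — not better.
Player II earns 6; deviating to Fight yields 3 — not better.
Neither player can strictly improve; the profile is a Nash equilibrium.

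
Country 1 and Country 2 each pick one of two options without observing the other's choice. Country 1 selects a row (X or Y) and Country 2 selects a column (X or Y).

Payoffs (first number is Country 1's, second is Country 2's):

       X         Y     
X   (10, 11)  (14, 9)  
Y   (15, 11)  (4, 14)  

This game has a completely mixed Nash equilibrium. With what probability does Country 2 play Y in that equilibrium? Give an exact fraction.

Let q be the probability that Country 2 plays X. In a completely mixed equilibrium, Country 1 must be indifferent between X and Y.
Country 1's expected payoff from X is 10q + 14(1−q); from Y it is 15q + 4(1−q).
Setting these equal: −4q + 14 = 11q + 4, so q = 2/3.
Therefore Country 2 plays Y with probability 1 − 2/3 = 1/3.

1/3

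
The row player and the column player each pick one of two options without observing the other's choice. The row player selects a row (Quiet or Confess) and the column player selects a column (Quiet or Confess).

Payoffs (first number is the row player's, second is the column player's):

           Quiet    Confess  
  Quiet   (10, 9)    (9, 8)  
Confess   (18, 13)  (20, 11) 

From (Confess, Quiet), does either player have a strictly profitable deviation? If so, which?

Neither

The row player at (Confess, Quiet) earns 18; deviating to Quiet yields 10 — not better.
The column player earns 13; deviating to Confess yields 11 — not better.
Neither player can strictly improve; the profile is a Nash equilibrium.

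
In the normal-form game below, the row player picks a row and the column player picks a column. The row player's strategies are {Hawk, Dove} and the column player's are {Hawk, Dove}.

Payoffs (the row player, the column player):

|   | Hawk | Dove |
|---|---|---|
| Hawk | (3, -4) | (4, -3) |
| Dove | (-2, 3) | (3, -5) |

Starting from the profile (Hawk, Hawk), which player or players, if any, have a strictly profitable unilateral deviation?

The row player at (Hawk, Hawk) earns 3; deviating to Dove yields -2 — not better.
The column player earns -4; deviating to Dove yields -3 — a strict improvement.
Only the column player has a strictly profitable deviation.

The column player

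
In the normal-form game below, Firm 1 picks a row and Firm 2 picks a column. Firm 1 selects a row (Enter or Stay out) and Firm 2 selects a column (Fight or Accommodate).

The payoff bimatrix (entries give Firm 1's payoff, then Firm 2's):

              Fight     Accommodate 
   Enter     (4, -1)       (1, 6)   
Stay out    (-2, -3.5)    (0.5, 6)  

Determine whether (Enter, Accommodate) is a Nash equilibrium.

At (Enter, Accommodate), Firm 1 earns 1; switching to Stay out would give 0.5, so Firm 1 has no profitable deviation.
Firm 2 earns 6; switching to Fight would give -1, so Firm 2 has no profitable deviation.
Neither player can gain by a unilateral deviation, so this profile is a Nash equilibrium.

Yes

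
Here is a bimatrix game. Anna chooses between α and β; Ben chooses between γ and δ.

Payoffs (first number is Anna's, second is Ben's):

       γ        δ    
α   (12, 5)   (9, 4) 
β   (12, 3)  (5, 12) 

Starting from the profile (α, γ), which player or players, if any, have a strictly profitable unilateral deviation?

Anna at (α, γ) earns 12; deviating to β yields 12 — not better.
Ben earns 5; deviating to δ yields 4 — not better.
Neither player can strictly improve; the profile is a Nash equilibrium.

Neither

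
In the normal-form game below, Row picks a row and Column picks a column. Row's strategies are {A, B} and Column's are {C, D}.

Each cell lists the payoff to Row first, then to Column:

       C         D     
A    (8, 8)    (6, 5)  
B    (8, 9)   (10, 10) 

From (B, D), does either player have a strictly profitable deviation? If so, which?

Neither

Row at (B, D) earns 10; deviating to A yields 6 — not better.
Column earns 10; deviating to C yields 9 — not better.
Neither player can strictly improve; the profile is a Nash equilibrium.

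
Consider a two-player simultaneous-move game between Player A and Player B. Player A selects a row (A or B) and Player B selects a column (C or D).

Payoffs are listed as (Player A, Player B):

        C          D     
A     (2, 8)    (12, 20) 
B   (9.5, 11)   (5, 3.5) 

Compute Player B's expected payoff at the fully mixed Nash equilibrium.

128/13

First find p, the probability Player A plays A, from Player B's indifference between C and D: 8p + 11(1−p) = 20p + 3.5(1−p), giving p = 5/13.
Since Player B is indifferent in equilibrium, Player B's expected payoff equals the payoff from either column against (5/13, 8/13). Using C: 8(5/13) + 11(8/13) = 128/13.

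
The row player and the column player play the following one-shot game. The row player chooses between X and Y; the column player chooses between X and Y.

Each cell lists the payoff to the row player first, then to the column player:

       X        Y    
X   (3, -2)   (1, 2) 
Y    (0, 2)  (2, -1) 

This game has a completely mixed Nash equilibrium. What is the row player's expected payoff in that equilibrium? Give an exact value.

3/2

First find y, the probability the column player plays X, from the row player's indifference between X and Y: 3y + (1−y) = 2(1−y), giving y = 1/4.
Since the row player is indifferent in equilibrium, the row player's expected payoff equals the payoff from either row against (1/4, 3/4). Using X: 3(1/4) + (3/4) = 3/2.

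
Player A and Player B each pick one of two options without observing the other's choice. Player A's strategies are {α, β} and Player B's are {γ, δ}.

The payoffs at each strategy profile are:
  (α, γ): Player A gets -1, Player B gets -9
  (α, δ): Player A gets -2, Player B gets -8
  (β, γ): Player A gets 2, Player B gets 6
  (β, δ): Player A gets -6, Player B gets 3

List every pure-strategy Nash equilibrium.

(α, δ) and (β, γ)

(α, γ): Player A prefers β (2 > -1); Player B prefers δ (-8 > -9) — not an equilibrium.
(α, δ): Player A gets -2 ≥ -6 from β, and Player B gets -8 ≥ -9 from γ — Nash equilibrium.
(β, γ): Player A gets 2 ≥ -1 from α, and Player B gets 6 ≥ 3 from δ — Nash equilibrium.
(β, δ): Player A prefers α (-2 > -6); Player B prefers γ (6 > 3) — not an equilibrium.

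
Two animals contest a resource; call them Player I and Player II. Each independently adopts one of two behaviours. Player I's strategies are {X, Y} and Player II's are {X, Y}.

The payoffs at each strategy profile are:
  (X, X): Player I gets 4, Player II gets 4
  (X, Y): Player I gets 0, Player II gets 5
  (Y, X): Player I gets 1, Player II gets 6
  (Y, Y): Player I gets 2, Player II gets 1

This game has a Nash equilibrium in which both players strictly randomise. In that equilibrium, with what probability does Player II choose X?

2/5

Let q be the probability that Player II plays X. In a completely mixed equilibrium, Player I must be indifferent between X and Y.
Player I's expected payoff from X is 4q; from Y it is q + 2(1−q).
Setting these equal: 4q = −q + 2, so q = 2/5.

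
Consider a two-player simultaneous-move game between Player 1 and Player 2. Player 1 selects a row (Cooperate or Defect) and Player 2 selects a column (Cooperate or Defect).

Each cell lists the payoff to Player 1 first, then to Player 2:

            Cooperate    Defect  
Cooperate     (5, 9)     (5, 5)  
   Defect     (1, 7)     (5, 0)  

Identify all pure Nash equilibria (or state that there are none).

(Cooperate, Cooperate): Player 1 gets 5 ≥ 1 from Defect, and Player 2 gets 9 ≥ 5 from Defect — Nash equilibrium.
(Cooperate, Defect): Player 2 prefers Cooperate (9 > 5) — not an equilibrium.
(Defect, Cooperate): Player 1 prefers Cooperate (5 > 1) — not an equilibrium.
(Defect, Defect): Player 2 prefers Cooperate (7 > 0) — not an equilibrium.

(Cooperate, Cooperate)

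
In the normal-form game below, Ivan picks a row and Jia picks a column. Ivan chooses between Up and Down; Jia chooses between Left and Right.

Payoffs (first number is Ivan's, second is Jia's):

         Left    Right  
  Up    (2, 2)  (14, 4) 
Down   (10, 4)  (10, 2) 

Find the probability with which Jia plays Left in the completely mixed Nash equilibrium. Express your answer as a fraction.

1/3

Let q be the probability that Jia plays Left. In a completely mixed equilibrium, Ivan must be indifferent between Up and Down.
Ivan's expected payoff from Up is 2q + 14(1−q); from Down it is 10q + 10(1−q).
Setting these equal: −12q + 14 = 10, so q = 1/3.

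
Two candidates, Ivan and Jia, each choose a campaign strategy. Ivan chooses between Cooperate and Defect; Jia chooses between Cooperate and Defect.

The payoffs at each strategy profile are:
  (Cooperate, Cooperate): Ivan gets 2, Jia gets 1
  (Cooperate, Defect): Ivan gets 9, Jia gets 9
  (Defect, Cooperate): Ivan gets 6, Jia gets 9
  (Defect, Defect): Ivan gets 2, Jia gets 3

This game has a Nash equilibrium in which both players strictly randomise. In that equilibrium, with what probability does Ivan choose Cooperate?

Let x be the probability that Ivan plays Cooperate. In a completely mixed equilibrium, Jia must be indifferent between Cooperate and Defect.
Jia's expected payoff from Cooperate is x + 9(1−x); from Defect it is 9x + 3(1−x).
Setting these equal: −8x + 9 = 6x + 3, so x = 3/7.

3/7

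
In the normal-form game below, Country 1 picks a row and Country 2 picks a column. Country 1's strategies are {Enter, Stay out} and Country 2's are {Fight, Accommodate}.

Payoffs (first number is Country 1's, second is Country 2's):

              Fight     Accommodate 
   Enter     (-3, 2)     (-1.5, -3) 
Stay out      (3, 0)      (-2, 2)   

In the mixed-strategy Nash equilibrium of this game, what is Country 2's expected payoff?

4/7

First find x, the probability Country 1 plays Enter, from Country 2's indifference between Fight and Accommodate: 2x = −3x + 2(1−x), giving x = 2/7.
Since Country 2 is indifferent in equilibrium, Country 2's expected payoff equals the payoff from either column against (2/7, 5/7). Using Fight: 2(2/7) = 4/7.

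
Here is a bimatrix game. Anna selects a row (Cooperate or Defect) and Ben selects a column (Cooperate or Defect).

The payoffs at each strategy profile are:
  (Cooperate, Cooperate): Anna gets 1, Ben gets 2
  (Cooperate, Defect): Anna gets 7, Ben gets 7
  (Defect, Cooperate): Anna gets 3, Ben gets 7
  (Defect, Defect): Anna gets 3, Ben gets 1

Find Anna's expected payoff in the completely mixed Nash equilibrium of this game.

3

First find q, the probability Ben plays Cooperate, from Anna's indifference between Cooperate and Defect: q + 7(1−q) = 3q + 3(1−q), giving q = 2/3.
Since Anna is indifferent in equilibrium, Anna's expected payoff equals the payoff from either row against (2/3, 1/3). Using Cooperate: (2/3) + 7(1/3) = 3.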